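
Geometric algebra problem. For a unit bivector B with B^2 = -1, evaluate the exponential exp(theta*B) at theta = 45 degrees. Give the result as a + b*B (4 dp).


For a unit bivector B with B^2 = -1, the exponential series gives
e^(theta*B) = cos(theta) + sin(theta)*B (the GA analogue of Euler's formula).
theta = 45 degrees = 0.785398 rad
cos(45 deg) = 0.7071
sin(45 deg) = 0.7071
exp(theta*B) = 0.7071 + 0.7071*B


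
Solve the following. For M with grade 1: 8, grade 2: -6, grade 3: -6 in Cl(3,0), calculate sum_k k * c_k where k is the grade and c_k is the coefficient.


Grade-weighted sum = sum of grade_k * coefficient_k
1*8 = 8
2*(-6) = -12
3*(-6) = -18
Total = 8 + (-12) + (-18) = -22


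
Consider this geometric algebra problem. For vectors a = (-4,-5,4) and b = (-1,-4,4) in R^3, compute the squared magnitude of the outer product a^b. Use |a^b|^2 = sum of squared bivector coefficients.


a wedge b = (a1*b2 - a2*b1)*e12 + (a1*b3 - a3*b1)*e13 + (a2*b3 - a3*b2)*e23
e12 coeff: (-4)*(-4) - (-5)*(-1) = 16 - 5 = 11
e13 coeff: (-4)*4 - 4*(-1) = -16 - (-4) = -12
e23 coeff: (-5)*4 - 4*(-4) = -20 - (-16) = -4
|a wedge b|^2 = 11^2 + (-12)^2 + (-4)^2
= 121 + 144 + 16
= 281


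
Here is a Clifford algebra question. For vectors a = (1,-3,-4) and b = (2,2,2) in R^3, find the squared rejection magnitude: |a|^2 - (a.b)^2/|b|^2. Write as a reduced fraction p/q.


|a|^2 = 1^2 + (-3)^2 + (-4)^2 = 26
|b|^2 = 2^2 + 2^2 + 2^2 = 12
a . b = 1*2 + (-3)*2 + (-4)*2 = -12
(a.b)^2 = (-12)^2 = 144
|rej|^2 = 26 - 144/12
= (312 - 144)/12
= 168/12
In lowest terms: 14/1


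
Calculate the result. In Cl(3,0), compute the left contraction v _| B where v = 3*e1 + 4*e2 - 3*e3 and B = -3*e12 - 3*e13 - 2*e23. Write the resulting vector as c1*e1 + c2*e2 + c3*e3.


Left contraction v _| B = <vB>_1 (grade-1 part of the geometric product vB).
Using e1_|e12 = e2, e2_|e12 = -e1, e1_|e13 = e3, e3_|e13 = -e1, e2_|e23 = e3, e3_|e23 = -e2:
e1 coeff: -v2*b12 - v3*b13 = -(4)*(-3) - (-3)*(-3) = 3
e2 coeff: v1*b12 - v3*b23 = (3)*(-3) - (-3)*(-2) = -15
e3 coeff: v1*b13 + v2*b23 = (3)*(-3) + (4)*(-2) = -17
v _| B = 3*e1 - 15*e2 - 17*e3


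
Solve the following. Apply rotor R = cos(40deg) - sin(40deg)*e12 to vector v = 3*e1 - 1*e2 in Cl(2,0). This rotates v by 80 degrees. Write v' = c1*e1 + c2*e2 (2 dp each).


Rotor R = cos(40deg) - sin(40deg)*e12
Rotation angle theta = 2 * 40 = 80 degrees
v' = R*v*~R rotates v by theta.
cos(80deg) = 0.1736, sin(80deg) = 0.9848
v'_1 = 3*cos(80deg) - (-1)*sin(80deg)
= 3*0.1736 - (-1)*0.9848
= 1.51
v'_2 = 3*sin(80deg) + (-1)*cos(80deg)
= 3*0.9848 + (-1)*0.1736
= 2.78
v' = 1.51*e1 + 2.78*e2


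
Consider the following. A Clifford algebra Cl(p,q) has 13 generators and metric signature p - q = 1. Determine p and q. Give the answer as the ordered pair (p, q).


We need p + q = 13 and p - q = 1.
Adding: 2p = 13 + 1 = 14, so p = 7.
Then q = 13 - 7 = 6.
(p, q) = (7, 6)


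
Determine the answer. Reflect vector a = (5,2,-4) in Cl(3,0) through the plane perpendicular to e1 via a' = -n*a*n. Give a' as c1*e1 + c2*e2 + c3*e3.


Reflection formula: a' = -n*a*n, with n = e1 (unit vector, n^2 = 1).
For reflection through hyperplane perp to e1:
The component along e1 flips sign, others stay.
a = (5, 2, -4)
a' = (-5, 2, -4)
a' = -5*e1 + 2*e2 - 4*e3


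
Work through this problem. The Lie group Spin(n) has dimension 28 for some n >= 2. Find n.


dim Spin(n) = dim so(n) = n(n-1)/2.
Solve n(n-1)/2 = 28, i.e. n^2 - n - 56 = 0.
Discriminant = 1 + 8*28 = 225
n = (1 + sqrt(225))/2 = (1 + 15)/2 = 8


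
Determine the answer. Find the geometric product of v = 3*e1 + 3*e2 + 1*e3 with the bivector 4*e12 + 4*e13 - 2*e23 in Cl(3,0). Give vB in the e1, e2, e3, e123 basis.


vB has grade-1 (vector) and grade-3 (trivector) parts: vB = (v _| B) + (v ^ B).
Vector part <vB>_1:
  e1: -v2*b12 - v3*b13 = -(3)*(4) - (1)*(4) = -16
  e2: v1*b12 - v3*b23 = (3)*(4) - (1)*(-2) = 14
  e3: v1*b13 + v2*b23 = (3)*(4) + (3)*(-2) = 6
Trivector part <vB>_3:
  e123: v1*b23 - v2*b13 + v3*b12 = (3)*(-2) - (3)*(4) + (1)*(4) = -14
vB = -16*e1 + 14*e2 + 6*e3 - 14*e123


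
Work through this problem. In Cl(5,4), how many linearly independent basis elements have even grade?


Even subalgebra dimension = 2^(n-1)
n = 5 + 4 = 9
2^(9 - 1) = 2^8 = 256
Verification: sum of C(9,k) for even k = 1 + 36 + 126 + 84 + 9 = 256
Result = 256


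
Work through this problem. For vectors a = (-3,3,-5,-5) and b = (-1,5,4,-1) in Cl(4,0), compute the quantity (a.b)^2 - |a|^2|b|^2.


a . b = (-3)*(-1) + 3*5 + (-5)*4 + (-5)*(-1)
= 3 + 15 + (-20) + 5 = 3
|a|^2 = (-3)^2 + 3^2 + (-5)^2 + (-5)^2 = 68
|b|^2 = (-1)^2 + 5^2 + 4^2 + (-1)^2 = 43
(a.b)^2 = 3^2 = 9
|a|^2 * |b|^2 = 68 * 43 = 2924
Result = 9 - 2924 = -2915


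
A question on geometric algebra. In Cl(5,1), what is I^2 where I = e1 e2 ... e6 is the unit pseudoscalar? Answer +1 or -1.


The pseudoscalar I = e1...e_n (product of all n generators) of Cl(p,q) satisfies I^2 = (-1)^(q + n(n-1)/2).
p = 5, q = 1, n = p + q = 6
n(n-1)/2 = 6 * 5 / 2 = 15
Exponent = q + n(n-1)/2 = 1 + 15 = 16
I^2 = (-1)^16 = +1


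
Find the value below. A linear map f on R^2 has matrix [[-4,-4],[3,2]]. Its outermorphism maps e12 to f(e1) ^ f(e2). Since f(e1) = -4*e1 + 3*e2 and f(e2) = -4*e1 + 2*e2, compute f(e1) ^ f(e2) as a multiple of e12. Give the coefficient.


The outermorphism of a linear map f sends e1^e2 to f(e1)^f(e2).
f(e1) = -4*e1 + 3*e2
f(e2) = -4*e1 + 2*e2
f(e1) ^ f(e2) = (-4*e1 + 3*e2) ^ (-4*e1 + 2*e2)
= (-4)*2*e12 + 3*(-4)*e21
= (-8 - (-12))*e12
= 4*e12
Coefficient = 4


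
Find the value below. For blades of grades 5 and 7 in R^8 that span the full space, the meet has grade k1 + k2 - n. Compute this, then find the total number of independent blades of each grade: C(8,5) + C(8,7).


Meet grade = grade(A) + grade(B) - n
= 5 + 7 - 8 = 4
C(8,5) = 56
C(8,7) = 8
dim_A + dim_B = 56 + 8 = 64


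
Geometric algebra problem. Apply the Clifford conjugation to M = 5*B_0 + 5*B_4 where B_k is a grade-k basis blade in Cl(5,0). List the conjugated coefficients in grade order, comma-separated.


Clifford conjugate sign for grade k: (-1)^(k(k+1)/2)
Grade 0: (-1)^(0*1/2) = (-1)^0 = 1, coeff 5 -> 5
Grade 4: (-1)^(4*5/2) = (-1)^10 = 1, coeff 5 -> 5
Conjugated coefficients: 5, 5


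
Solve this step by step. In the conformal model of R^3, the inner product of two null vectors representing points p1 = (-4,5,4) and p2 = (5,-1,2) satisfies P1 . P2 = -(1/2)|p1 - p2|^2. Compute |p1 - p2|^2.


p1 - p2 = (-9, 6, 2)
|p1 - p2|^2 = (-9)^2 + 6^2 + 2^2
= 81 + 36 + 4
= 121


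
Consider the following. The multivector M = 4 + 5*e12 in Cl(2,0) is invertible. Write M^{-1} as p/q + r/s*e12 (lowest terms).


M = 4 + 5*e12, where e12^2 = -1.
Since M commutes with its reverse ~M = a - b*e12, M * ~M = a^2 - b^2*e12^2 = a^2 + b^2.
So M^{-1} = ~M / (a^2 + b^2) = (a - b*e12)/(a^2 + b^2).
a^2 + b^2 = 16 + 25 = 41
Scalar part = 4/41 = 4/41
Bivector coeff = -5/41 = -5/41
M^{-1} = 4/41 - 5/41*e12


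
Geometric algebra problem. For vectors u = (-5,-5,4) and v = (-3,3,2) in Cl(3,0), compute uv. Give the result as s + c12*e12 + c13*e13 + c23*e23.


In Cl(3,0): e_i^2 = 1, e_ie_j = -e_je_i for i != j.
Scalar part = u . v = (-5)*(-3) + (-5)*3 + 4*2
= 15 + (-15) + 8 = 8
e12 coeff = (-5)*3 - (-5)*(-3) = -15 - 15 = -30
e13 coeff = (-5)*2 - 4*(-3) = -10 - (-12) = 2
e23 coeff = (-5)*2 - 4*3 = -10 - 12 = -22
uv = 8 - 30*e12 + 2*e13 - 22*e23


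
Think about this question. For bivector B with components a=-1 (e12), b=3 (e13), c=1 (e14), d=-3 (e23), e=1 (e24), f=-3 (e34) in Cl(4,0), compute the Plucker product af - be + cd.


Plucker relation: af - be + cd
a*f = (-1)*(-3) = 3
b*e = 3*1 = 3
c*d = 1*(-3) = -3
af - be + cd = 3 - 3 + (-3)
= -3


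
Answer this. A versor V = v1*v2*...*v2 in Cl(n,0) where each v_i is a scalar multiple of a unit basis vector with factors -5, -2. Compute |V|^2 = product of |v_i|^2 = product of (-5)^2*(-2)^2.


Each vector v_i has |v_i|^2 = s_i^2
Squared scales: (-5)^2 = 25, (-2)^2 = 4
|V|^2 = 25 * 4
= 100


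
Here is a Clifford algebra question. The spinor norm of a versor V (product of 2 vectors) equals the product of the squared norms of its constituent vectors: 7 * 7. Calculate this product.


Spinor norm N(V) = |v1|^2 * |v2|^2 * ... * |v2|^2
= 7 * 7
Running product: 7, 49
N(V) = 49


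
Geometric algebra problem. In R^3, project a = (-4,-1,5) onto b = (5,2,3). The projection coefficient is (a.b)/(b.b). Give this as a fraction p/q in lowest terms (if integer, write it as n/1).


Projection coefficient = (a . b) / (b . b)
a . b = (-4)*5 + (-1)*2 + 5*3
= -20 + (-2) + 15 = -7
b . b = 5^2 + 2^2 + 3^2
= 25 + 4 + 9 = 38
Coefficient = -7/38
In lowest terms: -7/38


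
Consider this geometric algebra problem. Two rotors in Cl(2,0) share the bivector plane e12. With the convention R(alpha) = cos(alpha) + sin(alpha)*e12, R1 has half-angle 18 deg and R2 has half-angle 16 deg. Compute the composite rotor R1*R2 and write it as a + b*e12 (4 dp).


Same-plane rotors commute and their half-angles add:
R1*R2 = cos(a1 + a2) + sin(a1 + a2)*e12.
a1 + a2 = 18 + 16 = 34 deg
cos(34 deg) = 0.8290
sin(34 deg) = 0.5592
R1*R2 = 0.8290 + 0.5592*e12


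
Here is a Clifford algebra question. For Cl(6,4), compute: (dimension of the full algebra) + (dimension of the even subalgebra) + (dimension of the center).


n = 6 + 4 = 10
Total dim = 2^10 = 1024
Even subalgebra dim = 2^9 = 512
n is even, so center dim = 1
Sum = 1024 + 512 + 1 = 1537


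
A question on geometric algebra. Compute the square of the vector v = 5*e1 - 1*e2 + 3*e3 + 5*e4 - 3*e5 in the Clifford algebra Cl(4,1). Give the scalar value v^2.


v^2 = sum of c_i^2 * e_i^2
Positive signature terms (e_i^2 = +1): 5^2 + (-1)^2 + 3^2 + 5^2 = 60
Negative signature terms (e_j^2 = -1): (-3)^2 = 9
v^2 = 60 - 9 = 51


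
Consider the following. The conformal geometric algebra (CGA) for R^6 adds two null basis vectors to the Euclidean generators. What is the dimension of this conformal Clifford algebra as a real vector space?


The conformal model of R^6 uses Cl(7,1): the 6 Euclidean generators plus two extra orthogonal generators e+ (e+^2 = +1) and e- (e-^2 = -1), from which the null vectors e0, einf are built.
Number of generators m = 6 + 2 = 8.
dim Cl(p,q) = 2^m = 2^8 = 256


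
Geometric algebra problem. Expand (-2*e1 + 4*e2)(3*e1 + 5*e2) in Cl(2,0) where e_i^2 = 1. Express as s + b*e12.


Expand: (-2*e1 + 4*e2)(3*e1 + 5*e2)
= (-2)*3*e1e1 + (-2)*5*e1e2 + 4*3*e2e1 + 4*5*e2e2
Using e1^2 = e2^2 = 1, e2e1 = -e1e2:
Scalar part s = (-2)*3 + 4*5 = -6 + 20 = 14
Bivector part b = (-2)*5 - 4*3 = -10 - 12 = -22
uv = 14 - 22*e12


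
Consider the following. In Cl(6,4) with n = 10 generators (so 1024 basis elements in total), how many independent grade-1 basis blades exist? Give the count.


Number of grade-k basis blades in Cl(p,q) with n = p + q is C(n, k).
n = 6 + 4 = 10
C(10, 1) = 10! / (1! * 9!)
= 3628800 / (1 * 362880)
= 10


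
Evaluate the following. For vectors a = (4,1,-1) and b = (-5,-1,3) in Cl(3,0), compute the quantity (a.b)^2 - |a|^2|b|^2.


a . b = 4*(-5) + 1*(-1) + (-1)*3
= -20 + (-1) + (-3) = -24
|a|^2 = 4^2 + 1^2 + (-1)^2 = 18
|b|^2 = (-5)^2 + (-1)^2 + 3^2 = 35
(a.b)^2 = (-24)^2 = 576
|a|^2 * |b|^2 = 18 * 35 = 630
Result = 576 - 630 = -54


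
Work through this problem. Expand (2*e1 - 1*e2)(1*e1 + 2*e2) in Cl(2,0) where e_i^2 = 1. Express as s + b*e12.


Expand: (2*e1 - 1*e2)(1*e1 + 2*e2)
= 2*1*e1e1 + 2*2*e1e2 + (-1)*1*e2e1 + (-1)*2*e2e2
Using e1^2 = e2^2 = 1, e2e1 = -e1e2:
Scalar part s = 2*1 + (-1)*2 = 2 + (-2) = 0
Bivector part b = 2*2 - (-1)*1 = 4 - (-1) = 5
uv = 0 + 5*e12


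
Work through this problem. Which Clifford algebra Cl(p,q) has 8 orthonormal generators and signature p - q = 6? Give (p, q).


We need p + q = 8 and p - q = 6.
Adding: 2p = 8 + 6 = 14, so p = 7.
Then q = 8 - 7 = 1.
(p, q) = (7, 1)


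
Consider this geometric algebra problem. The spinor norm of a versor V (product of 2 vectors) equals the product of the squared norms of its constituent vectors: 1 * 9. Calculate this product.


Spinor norm N(V) = |v1|^2 * |v2|^2 * ... * |v2|^2
= 1 * 9
Running product: 1, 9
N(V) = 9


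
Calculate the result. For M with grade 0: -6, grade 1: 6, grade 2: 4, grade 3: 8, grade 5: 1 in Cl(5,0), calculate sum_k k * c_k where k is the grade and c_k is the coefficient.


Grade-weighted sum = sum of grade_k * coefficient_k
0*(-6) = 0
1*6 = 6
2*4 = 8
3*8 = 24
5*1 = 5
Total = 0 + 6 + 8 + 24 + 5 = 43


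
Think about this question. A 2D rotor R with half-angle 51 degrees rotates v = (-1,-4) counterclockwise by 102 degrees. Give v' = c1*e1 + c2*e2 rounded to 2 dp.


Rotor R = cos(51deg) - sin(51deg)*e12
Rotation angle theta = 2 * 51 = 102 degrees
v' = R*v*~R rotates v by theta.
cos(102deg) = -0.2079, sin(102deg) = 0.9781
v'_1 = -1*cos(102deg) - (-4)*sin(102deg)
= -1*(-0.2079) - (-4)*0.9781
= 4.12
v'_2 = -1*sin(102deg) + (-4)*cos(102deg)
= -1*0.9781 + (-4)*(-0.2079)
= -0.15
v' = 4.12*e1 - 0.15*e2


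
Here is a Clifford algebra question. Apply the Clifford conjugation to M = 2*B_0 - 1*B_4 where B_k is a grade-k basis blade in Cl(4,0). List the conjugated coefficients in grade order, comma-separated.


Clifford conjugate sign for grade k: (-1)^(k(k+1)/2)
Grade 0: (-1)^(0*1/2) = (-1)^0 = 1, coeff 2 -> 2
Grade 4: (-1)^(4*5/2) = (-1)^10 = 1, coeff -1 -> -1
Conjugated coefficients: 2, -1


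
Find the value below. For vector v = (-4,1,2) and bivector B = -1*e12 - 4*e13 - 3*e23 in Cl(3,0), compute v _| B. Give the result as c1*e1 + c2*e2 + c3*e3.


Left contraction v _| B = <vB>_1 (grade-1 part of the geometric product vB).
Using e1_|e12 = e2, e2_|e12 = -e1, e1_|e13 = e3, e3_|e13 = -e1, e2_|e23 = e3, e3_|e23 = -e2:
e1 coeff: -v2*b12 - v3*b13 = -(1)*(-1) - (2)*(-4) = 9
e2 coeff: v1*b12 - v3*b23 = (-4)*(-1) - (2)*(-3) = 10
e3 coeff: v1*b13 + v2*b23 = (-4)*(-4) + (1)*(-3) = 13
v _| B = 9*e1 + 10*e2 + 13*e3


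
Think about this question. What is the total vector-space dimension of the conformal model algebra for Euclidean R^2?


The conformal model of R^2 uses Cl(3,1): the 2 Euclidean generators plus two extra orthogonal generators e+ (e+^2 = +1) and e- (e-^2 = -1), from which the null vectors e0, einf are built.
Number of generators m = 2 + 2 = 4.
dim Cl(p,q) = 2^m = 2^4 = 16


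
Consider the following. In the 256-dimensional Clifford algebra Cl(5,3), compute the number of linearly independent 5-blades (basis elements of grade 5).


Number of grade-k basis blades in Cl(p,q) with n = p + q is C(n, k).
n = 5 + 3 = 8
C(8, 5) = 8! / (5! * 3!)
= 40320 / (120 * 6)
= 56


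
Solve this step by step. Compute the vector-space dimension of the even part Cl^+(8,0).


Even subalgebra dimension = 2^(n-1)
n = 8 + 0 = 8
2^(8 - 1) = 2^7 = 128
Verification: sum of C(8,k) for even k = 1 + 28 + 70 + 28 + 1 = 128
Result = 128


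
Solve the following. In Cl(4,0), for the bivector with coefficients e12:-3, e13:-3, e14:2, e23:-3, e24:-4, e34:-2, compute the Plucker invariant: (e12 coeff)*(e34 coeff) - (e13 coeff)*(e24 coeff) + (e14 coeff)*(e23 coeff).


Plucker relation: af - be + cd
a*f = (-3)*(-2) = 6
b*e = (-3)*(-4) = 12
c*d = 2*(-3) = -6
af - be + cd = 6 - 12 + (-6)
= -12


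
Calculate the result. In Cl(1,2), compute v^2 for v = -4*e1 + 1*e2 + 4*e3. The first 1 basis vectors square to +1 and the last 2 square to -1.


v^2 = sum of c_i^2 * e_i^2
Positive signature terms (e_i^2 = +1): (-4)^2 = 16
Negative signature terms (e_j^2 = -1): 1^2 + 4^2 = 17
v^2 = 16 - 17 = -1


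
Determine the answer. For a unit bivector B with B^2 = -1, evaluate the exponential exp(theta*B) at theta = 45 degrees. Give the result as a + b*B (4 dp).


For a unit bivector B with B^2 = -1, the exponential series gives
e^(theta*B) = cos(theta) + sin(theta)*B (the GA analogue of Euler's formula).
theta = 45 degrees = 0.785398 rad
cos(45 deg) = 0.7071
sin(45 deg) = 0.7071
exp(theta*B) = 0.7071 + 0.7071*B


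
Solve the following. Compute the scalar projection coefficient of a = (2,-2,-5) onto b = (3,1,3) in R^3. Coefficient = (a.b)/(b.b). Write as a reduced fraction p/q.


Projection coefficient = (a . b) / (b . b)
a . b = 2*3 + (-2)*1 + (-5)*3
= 6 + (-2) + (-15) = -11
b . b = 3^2 + 1^2 + 3^2
= 9 + 1 + 9 = 19
Coefficient = -11/19
In lowest terms: -11/19


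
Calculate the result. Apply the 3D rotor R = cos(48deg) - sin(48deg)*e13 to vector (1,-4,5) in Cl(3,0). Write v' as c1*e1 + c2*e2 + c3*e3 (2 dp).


Rotor R = cos(48deg) - sin(48deg)*e13
Rotation angle theta = 2 * 48 = 96 degrees in the e13 plane (e1 -> e3).
The component perpendicular to the plane (e2) is invariant: v'_2 = v2 = -4.00
cos(96deg) = -0.1045, sin(96deg) = 0.9945
v'_1 = v1*cos(theta) - v3*sin(theta) = 1*(-0.1045) - 5*0.9945 = -5.08
v'_3 = v1*sin(theta) + v3*cos(theta) = 1*0.9945 + 5*(-0.1045) = 0.47
v' = -5.08*e1 - 4.00*e2 + 0.47*e3


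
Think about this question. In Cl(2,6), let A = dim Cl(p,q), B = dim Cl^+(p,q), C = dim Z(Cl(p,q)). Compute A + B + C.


n = 2 + 6 = 8
Total dim = 2^8 = 256
Even subalgebra dim = 2^7 = 128
n is even, so center dim = 1
Sum = 256 + 128 + 1 = 385


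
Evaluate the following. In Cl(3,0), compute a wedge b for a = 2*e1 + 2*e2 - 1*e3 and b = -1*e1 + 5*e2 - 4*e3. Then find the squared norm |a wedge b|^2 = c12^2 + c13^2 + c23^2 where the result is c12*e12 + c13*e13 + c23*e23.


a wedge b = (a1*b2 - a2*b1)*e12 + (a1*b3 - a3*b1)*e13 + (a2*b3 - a3*b2)*e23
e12 coeff: 2*5 - 2*(-1) = 10 - (-2) = 12
e13 coeff: 2*(-4) - (-1)*(-1) = -8 - 1 = -9
e23 coeff: 2*(-4) - (-1)*5 = -8 - (-5) = -3
|a wedge b|^2 = 12^2 + (-9)^2 + (-3)^2
= 144 + 81 + 9
= 234


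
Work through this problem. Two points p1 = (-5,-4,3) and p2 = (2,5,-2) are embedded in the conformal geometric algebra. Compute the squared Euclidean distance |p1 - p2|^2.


p1 - p2 = (-7, -9, 5)
|p1 - p2|^2 = (-7)^2 + (-9)^2 + 5^2
= 49 + 81 + 25
= 155


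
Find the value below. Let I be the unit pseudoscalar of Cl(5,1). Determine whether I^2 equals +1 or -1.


The pseudoscalar I = e1...e_n (product of all n generators) of Cl(p,q) satisfies I^2 = (-1)^(q + n(n-1)/2).
p = 5, q = 1, n = p + q = 6
n(n-1)/2 = 6 * 5 / 2 = 15
Exponent = q + n(n-1)/2 = 1 + 15 = 16
I^2 = (-1)^16 = +1


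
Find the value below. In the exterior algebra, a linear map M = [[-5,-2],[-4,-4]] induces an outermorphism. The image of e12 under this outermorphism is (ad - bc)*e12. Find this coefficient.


The outermorphism of a linear map f sends e1^e2 to f(e1)^f(e2).
f(e1) = -5*e1 - 4*e2
f(e2) = -2*e1 - 4*e2
f(e1) ^ f(e2) = (-5*e1 - 4*e2) ^ (-2*e1 - 4*e2)
= (-5)*(-4)*e12 + (-4)*(-2)*e21
= (20 - 8)*e12
= 12*e12
Coefficient = 12


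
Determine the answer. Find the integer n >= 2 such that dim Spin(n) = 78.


dim Spin(n) = dim so(n) = n(n-1)/2.
Solve n(n-1)/2 = 78, i.e. n^2 - n - 156 = 0.
Discriminant = 1 + 8*78 = 625
n = (1 + sqrt(625))/2 = (1 + 25)/2 = 13


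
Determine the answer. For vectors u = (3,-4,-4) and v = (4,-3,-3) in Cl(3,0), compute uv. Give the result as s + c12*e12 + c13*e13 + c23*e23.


In Cl(3,0): e_i^2 = 1, e_ie_j = -e_je_i for i != j.
Scalar part = u . v = 3*4 + (-4)*(-3) + (-4)*(-3)
= 12 + 12 + 12 = 36
e12 coeff = 3*(-3) - (-4)*4 = -9 - (-16) = 7
e13 coeff = 3*(-3) - (-4)*4 = -9 - (-16) = 7
e23 coeff = (-4)*(-3) - (-4)*(-3) = 12 - 12 = 0
uv = 36 + 7*e12 + 7*e13 + 0*e23


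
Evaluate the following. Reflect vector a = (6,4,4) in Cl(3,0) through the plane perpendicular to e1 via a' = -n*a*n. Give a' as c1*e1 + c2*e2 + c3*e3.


Reflection formula: a' = -n*a*n, with n = e1 (unit vector, n^2 = 1).
For reflection through hyperplane perp to e1:
The component along e1 flips sign, others stay.
a = (6, 4, 4)
a' = (-6, 4, 4)
a' = -6*e1 + 4*e2 + 4*e3


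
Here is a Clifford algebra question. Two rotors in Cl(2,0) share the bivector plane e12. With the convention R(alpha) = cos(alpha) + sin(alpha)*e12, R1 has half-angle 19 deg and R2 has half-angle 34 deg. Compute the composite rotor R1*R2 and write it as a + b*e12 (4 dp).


Same-plane rotors commute and their half-angles add:
R1*R2 = cos(a1 + a2) + sin(a1 + a2)*e12.
a1 + a2 = 19 + 34 = 53 deg
cos(53 deg) = 0.6018
sin(53 deg) = 0.7986
R1*R2 = 0.6018 + 0.7986*e12


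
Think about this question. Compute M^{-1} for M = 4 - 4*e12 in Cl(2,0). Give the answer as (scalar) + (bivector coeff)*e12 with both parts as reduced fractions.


M = 4 - 4*e12, where e12^2 = -1.
Since M commutes with its reverse ~M = a - b*e12, M * ~M = a^2 - b^2*e12^2 = a^2 + b^2.
So M^{-1} = ~M / (a^2 + b^2) = (a - b*e12)/(a^2 + b^2).
a^2 + b^2 = 16 + 16 = 32
Scalar part = 4/32 = 1/8
Bivector coeff = 4/32 = 1/8
M^{-1} = 1/8 + 1/8*e12


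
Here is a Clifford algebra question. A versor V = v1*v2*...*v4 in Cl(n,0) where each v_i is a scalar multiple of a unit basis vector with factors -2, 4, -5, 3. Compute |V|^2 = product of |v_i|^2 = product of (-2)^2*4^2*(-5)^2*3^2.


Each vector v_i has |v_i|^2 = s_i^2
Squared scales: (-2)^2 = 4, 4^2 = 16, (-5)^2 = 25, 3^2 = 9
|V|^2 = 4 * 16 * 25 * 9
= 14400


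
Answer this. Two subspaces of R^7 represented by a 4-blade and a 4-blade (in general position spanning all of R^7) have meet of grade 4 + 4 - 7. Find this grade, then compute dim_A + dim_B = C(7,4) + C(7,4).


Meet grade = grade(A) + grade(B) - n
= 4 + 4 - 7 = 1
C(7,4) = 35
C(7,4) = 35
dim_A + dim_B = 35 + 35 = 70


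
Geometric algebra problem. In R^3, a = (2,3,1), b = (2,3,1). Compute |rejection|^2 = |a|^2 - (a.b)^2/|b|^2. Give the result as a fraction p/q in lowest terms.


|a|^2 = 2^2 + 3^2 + 1^2 = 14
|b|^2 = 2^2 + 3^2 + 1^2 = 14
a . b = 2*2 + 3*3 + 1*1 = 14
(a.b)^2 = 14^2 = 196
|rej|^2 = 14 - 196/14
= (196 - 196)/14
= 0/14
In lowest terms: 0/1


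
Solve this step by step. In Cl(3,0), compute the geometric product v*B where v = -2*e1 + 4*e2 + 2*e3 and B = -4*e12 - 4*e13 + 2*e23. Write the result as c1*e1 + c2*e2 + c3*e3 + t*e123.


vB has grade-1 (vector) and grade-3 (trivector) parts: vB = (v _| B) + (v ^ B).
Vector part <vB>_1:
  e1: -v2*b12 - v3*b13 = -(4)*(-4) - (2)*(-4) = 24
  e2: v1*b12 - v3*b23 = (-2)*(-4) - (2)*(2) = 4
  e3: v1*b13 + v2*b23 = (-2)*(-4) + (4)*(2) = 16
Trivector part <vB>_3:
  e123: v1*b23 - v2*b13 + v3*b12 = (-2)*(2) - (4)*(-4) + (2)*(-4) = 4
vB = 24*e1 + 4*e2 + 16*e3 + 4*e123


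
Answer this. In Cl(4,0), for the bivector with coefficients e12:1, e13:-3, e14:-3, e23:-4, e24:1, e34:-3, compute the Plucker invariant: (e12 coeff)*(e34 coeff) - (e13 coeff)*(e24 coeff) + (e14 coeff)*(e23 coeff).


Plucker relation: af - be + cd
a*f = 1*(-3) = -3
b*e = (-3)*1 = -3
c*d = (-3)*(-4) = 12
af - be + cd = -3 - (-3) + 12
= 12


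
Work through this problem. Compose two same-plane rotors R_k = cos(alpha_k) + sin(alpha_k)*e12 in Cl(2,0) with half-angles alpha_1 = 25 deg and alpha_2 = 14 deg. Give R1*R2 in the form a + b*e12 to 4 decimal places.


Same-plane rotors commute and their half-angles add:
R1*R2 = cos(a1 + a2) + sin(a1 + a2)*e12.
a1 + a2 = 25 + 14 = 39 deg
cos(39 deg) = 0.7771
sin(39 deg) = 0.6293
R1*R2 = 0.7771 + 0.6293*e12


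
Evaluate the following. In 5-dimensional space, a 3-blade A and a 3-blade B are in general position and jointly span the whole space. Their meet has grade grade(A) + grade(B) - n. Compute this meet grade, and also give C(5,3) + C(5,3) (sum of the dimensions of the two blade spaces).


Meet grade = grade(A) + grade(B) - n
= 3 + 3 - 5 = 1
C(5,3) = 10
C(5,3) = 10
dim_A + dim_B = 10 + 10 = 20


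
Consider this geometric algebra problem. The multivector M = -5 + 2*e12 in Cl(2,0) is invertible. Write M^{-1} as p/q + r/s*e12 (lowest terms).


M = -5 + 2*e12, where e12^2 = -1.
Since M commutes with its reverse ~M = a - b*e12, M * ~M = a^2 - b^2*e12^2 = a^2 + b^2.
So M^{-1} = ~M / (a^2 + b^2) = (a - b*e12)/(a^2 + b^2).
a^2 + b^2 = 25 + 4 = 29
Scalar part = -5/29 = -5/29
Bivector coeff = -2/29 = -2/29
M^{-1} = -5/29 - 2/29*e12


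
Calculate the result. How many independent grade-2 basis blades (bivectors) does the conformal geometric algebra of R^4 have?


The conformal model of R^4 uses Cl(5,1) with m = 4 + 2 = 6 generators.
Number of grade-2 blades = C(m, 2) = C(6, 2)
= 6*5/2 = 15


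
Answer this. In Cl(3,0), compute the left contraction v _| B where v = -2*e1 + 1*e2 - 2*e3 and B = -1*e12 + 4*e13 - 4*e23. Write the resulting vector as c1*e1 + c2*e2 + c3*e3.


Left contraction v _| B = <vB>_1 (grade-1 part of the geometric product vB).
Using e1_|e12 = e2, e2_|e12 = -e1, e1_|e13 = e3, e3_|e13 = -e1, e2_|e23 = e3, e3_|e23 = -e2:
e1 coeff: -v2*b12 - v3*b13 = -(1)*(-1) - (-2)*(4) = 9
e2 coeff: v1*b12 - v3*b23 = (-2)*(-1) - (-2)*(-4) = -6
e3 coeff: v1*b13 + v2*b23 = (-2)*(4) + (1)*(-4) = -12
v _| B = 9*e1 - 6*e2 - 12*e3


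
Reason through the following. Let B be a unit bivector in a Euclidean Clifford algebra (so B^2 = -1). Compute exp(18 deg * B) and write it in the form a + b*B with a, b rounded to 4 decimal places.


For a unit bivector B with B^2 = -1, the exponential series gives
e^(theta*B) = cos(theta) + sin(theta)*B (the GA analogue of Euler's formula).
theta = 18 degrees = 0.314159 rad
cos(18 deg) = 0.9511
sin(18 deg) = 0.3090
exp(theta*B) = 0.9511 + 0.3090*B


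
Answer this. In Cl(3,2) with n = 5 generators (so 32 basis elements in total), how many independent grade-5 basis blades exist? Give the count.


Number of grade-k basis blades in Cl(p,q) with n = p + q is C(n, k).
n = 3 + 2 = 5
C(5, 5) = 5! / (5! * 0!)
= 120 / (120 * 1)
= 1


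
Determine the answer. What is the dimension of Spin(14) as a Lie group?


Spin(n) double-covers SO(n); both have Lie algebra so(n) of dimension n(n-1)/2.
n = 14
n(n-1) = 14 * 13 = 182
dim Spin(14) = 182/2 = 91


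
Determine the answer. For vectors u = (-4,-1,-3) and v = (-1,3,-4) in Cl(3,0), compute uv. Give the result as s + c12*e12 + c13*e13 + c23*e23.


In Cl(3,0): e_i^2 = 1, e_ie_j = -e_je_i for i != j.
Scalar part = u . v = (-4)*(-1) + (-1)*3 + (-3)*(-4)
= 4 + (-3) + 12 = 13
e12 coeff = (-4)*3 - (-1)*(-1) = -12 - 1 = -13
e13 coeff = (-4)*(-4) - (-3)*(-1) = 16 - 3 = 13
e23 coeff = (-1)*(-4) - (-3)*3 = 4 - (-9) = 13
uv = 13 - 13*e12 + 13*e13 + 13*e23


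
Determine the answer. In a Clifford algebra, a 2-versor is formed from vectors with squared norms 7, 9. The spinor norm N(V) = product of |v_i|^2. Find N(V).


Spinor norm N(V) = |v1|^2 * |v2|^2 * ... * |v2|^2
= 7 * 9
Running product: 7, 63
N(V) = 63


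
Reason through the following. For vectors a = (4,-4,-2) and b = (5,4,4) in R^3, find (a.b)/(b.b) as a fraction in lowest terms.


Projection coefficient = (a . b) / (b . b)
a . b = 4*5 + (-4)*4 + (-2)*4
= 20 + (-16) + (-8) = -4
b . b = 5^2 + 4^2 + 4^2
= 25 + 16 + 16 = 57
Coefficient = -4/57
In lowest terms: -4/57


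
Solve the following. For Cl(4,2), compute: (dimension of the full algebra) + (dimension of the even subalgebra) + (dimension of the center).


n = 4 + 2 = 6
Total dim = 2^6 = 64
Even subalgebra dim = 2^5 = 32
n is even, so center dim = 1
Sum = 64 + 32 + 1 = 97


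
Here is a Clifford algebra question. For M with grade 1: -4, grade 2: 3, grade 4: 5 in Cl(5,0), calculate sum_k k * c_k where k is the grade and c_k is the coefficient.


Grade-weighted sum = sum of grade_k * coefficient_k
1*(-4) = -4
2*3 = 6
4*5 = 20
Total = -4 + 6 + 20 = 22


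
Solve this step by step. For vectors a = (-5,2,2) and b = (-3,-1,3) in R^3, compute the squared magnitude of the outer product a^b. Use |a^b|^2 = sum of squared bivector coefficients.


a wedge b = (a1*b2 - a2*b1)*e12 + (a1*b3 - a3*b1)*e13 + (a2*b3 - a3*b2)*e23
e12 coeff: (-5)*(-1) - 2*(-3) = 5 - (-6) = 11
e13 coeff: (-5)*3 - 2*(-3) = -15 - (-6) = -9
e23 coeff: 2*3 - 2*(-1) = 6 - (-2) = 8
|a wedge b|^2 = 11^2 + (-9)^2 + 8^2
= 121 + 81 + 64
= 266


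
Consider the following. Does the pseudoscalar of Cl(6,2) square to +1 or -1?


The pseudoscalar I = e1...e_n (product of all n generators) of Cl(p,q) satisfies I^2 = (-1)^(q + n(n-1)/2).
p = 6, q = 2, n = p + q = 8
n(n-1)/2 = 8 * 7 / 2 = 28
Exponent = q + n(n-1)/2 = 2 + 28 = 30
I^2 = (-1)^30 = +1


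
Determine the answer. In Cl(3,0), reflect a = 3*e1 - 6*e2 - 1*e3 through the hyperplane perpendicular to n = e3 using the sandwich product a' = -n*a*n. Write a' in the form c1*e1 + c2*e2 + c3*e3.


Reflection formula: a' = -n*a*n, with n = e3 (unit vector, n^2 = 1).
For reflection through hyperplane perp to e3:
The component along e3 flips sign, others stay.
a = (3, -6, -1)
a' = (3, -6, 1)
a' = 3*e1 - 6*e2 + 1*e3


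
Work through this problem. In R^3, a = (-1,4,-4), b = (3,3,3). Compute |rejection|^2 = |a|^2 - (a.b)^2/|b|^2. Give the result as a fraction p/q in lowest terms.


|a|^2 = (-1)^2 + 4^2 + (-4)^2 = 33
|b|^2 = 3^2 + 3^2 + 3^2 = 27
a . b = (-1)*3 + 4*3 + (-4)*3 = -3
(a.b)^2 = (-3)^2 = 9
|rej|^2 = 33 - 9/27
= (891 - 9)/27
= 882/27
In lowest terms: 98/3


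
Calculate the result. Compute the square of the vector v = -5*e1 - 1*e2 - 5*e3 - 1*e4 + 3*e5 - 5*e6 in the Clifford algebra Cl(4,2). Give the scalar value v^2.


v^2 = sum of c_i^2 * e_i^2
Positive signature terms (e_i^2 = +1): (-5)^2 + (-1)^2 + (-5)^2 + (-1)^2 = 52
Negative signature terms (e_j^2 = -1): 3^2 + (-5)^2 = 34
v^2 = 52 - 34 = 18


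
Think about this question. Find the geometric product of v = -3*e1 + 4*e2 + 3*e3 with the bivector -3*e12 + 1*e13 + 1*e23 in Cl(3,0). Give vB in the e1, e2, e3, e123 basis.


vB has grade-1 (vector) and grade-3 (trivector) parts: vB = (v _| B) + (v ^ B).
Vector part <vB>_1:
  e1: -v2*b12 - v3*b13 = -(4)*(-3) - (3)*(1) = 9
  e2: v1*b12 - v3*b23 = (-3)*(-3) - (3)*(1) = 6
  e3: v1*b13 + v2*b23 = (-3)*(1) + (4)*(1) = 1
Trivector part <vB>_3:
  e123: v1*b23 - v2*b13 + v3*b12 = (-3)*(1) - (4)*(1) + (3)*(-3) = -16
vB = 9*e1 + 6*e2 + 1*e3 - 16*e123


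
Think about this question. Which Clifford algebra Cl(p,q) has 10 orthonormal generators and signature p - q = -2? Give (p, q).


We need p + q = 10 and p - q = -2.
Adding: 2p = 10 + (-2) = 8, so p = 4.
Then q = 10 - 4 = 6.
(p, q) = (4, 6)


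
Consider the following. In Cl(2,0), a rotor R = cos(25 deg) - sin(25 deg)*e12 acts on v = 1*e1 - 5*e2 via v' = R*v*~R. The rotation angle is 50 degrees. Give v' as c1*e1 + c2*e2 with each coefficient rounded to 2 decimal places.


Rotor R = cos(25deg) - sin(25deg)*e12
Rotation angle theta = 2 * 25 = 50 degrees
v' = R*v*~R rotates v by theta.
cos(50deg) = 0.6428, sin(50deg) = 0.7660
v'_1 = 1*cos(50deg) - (-5)*sin(50deg)
= 1*0.6428 - (-5)*0.7660
= 4.47
v'_2 = 1*sin(50deg) + (-5)*cos(50deg)
= 1*0.7660 + (-5)*0.6428
= -2.45
v' = 4.47*e1 - 2.45*e2


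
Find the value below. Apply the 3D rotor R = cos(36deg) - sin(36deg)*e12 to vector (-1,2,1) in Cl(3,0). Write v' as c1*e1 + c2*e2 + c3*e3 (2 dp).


Rotor R = cos(36deg) - sin(36deg)*e12
Rotation angle theta = 2 * 36 = 72 degrees in the e12 plane (e1 -> e2).
The component perpendicular to the plane (e3) is invariant: v'_3 = v3 = 1.00
cos(72deg) = 0.3090, sin(72deg) = 0.9511
v'_1 = v1*cos(theta) - v2*sin(theta) = -1*0.3090 - 2*0.9511 = -2.21
v'_2 = v1*sin(theta) + v2*cos(theta) = -1*0.9511 + 2*0.3090 = -0.33
v' = -2.21*e1 - 0.33*e2 + 1.00*e3


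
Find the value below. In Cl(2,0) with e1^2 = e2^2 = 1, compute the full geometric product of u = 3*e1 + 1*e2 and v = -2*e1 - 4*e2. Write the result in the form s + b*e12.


Expand: (3*e1 + 1*e2)(-2*e1 - 4*e2)
= 3*(-2)*e1e1 + 3*(-4)*e1e2 + 1*(-2)*e2e1 + 1*(-4)*e2e2
Using e1^2 = e2^2 = 1, e2e1 = -e1e2:
Scalar part s = 3*(-2) + 1*(-4) = -6 + (-4) = -10
Bivector part b = 3*(-4) - 1*(-2) = -12 - (-2) = -10
uv = -10 - 10*e12


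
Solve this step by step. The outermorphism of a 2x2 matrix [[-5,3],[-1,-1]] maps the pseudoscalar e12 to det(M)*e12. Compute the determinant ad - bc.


The outermorphism of a linear map f sends e1^e2 to f(e1)^f(e2).
f(e1) = -5*e1 - 1*e2
f(e2) = 3*e1 - 1*e2
f(e1) ^ f(e2) = (-5*e1 - 1*e2) ^ (3*e1 - 1*e2)
= (-5)*(-1)*e12 + (-1)*3*e21
= (5 - (-3))*e12
= 8*e12
Coefficient = 8


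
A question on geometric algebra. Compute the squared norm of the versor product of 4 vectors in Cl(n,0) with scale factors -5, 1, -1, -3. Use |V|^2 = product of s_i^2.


Each vector v_i has |v_i|^2 = s_i^2
Squared scales: (-5)^2 = 25, 1^2 = 1, (-1)^2 = 1, (-3)^2 = 9
|V|^2 = 25 * 1 * 1 * 9
= 225


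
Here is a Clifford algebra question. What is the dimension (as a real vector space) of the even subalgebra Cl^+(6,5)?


Even subalgebra dimension = 2^(n-1)
n = 6 + 5 = 11
2^(11 - 1) = 2^10 = 1024
Verification: sum of C(11,k) for even k = 1 + 55 + 330 + 462 + 165 + 11 = 1024
Result = 1024


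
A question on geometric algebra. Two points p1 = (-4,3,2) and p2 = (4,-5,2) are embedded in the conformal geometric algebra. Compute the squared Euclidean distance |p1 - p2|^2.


p1 - p2 = (-8, 8, 0)
|p1 - p2|^2 = (-8)^2 + 8^2 + 0^2
= 64 + 64 + 0
= 128


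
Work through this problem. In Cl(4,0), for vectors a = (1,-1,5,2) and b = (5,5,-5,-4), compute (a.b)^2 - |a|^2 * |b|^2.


a . b = 1*5 + (-1)*5 + 5*(-5) + 2*(-4)
= 5 + (-5) + (-25) + (-8) = -33
|a|^2 = 1^2 + (-1)^2 + 5^2 + 2^2 = 31
|b|^2 = 5^2 + 5^2 + (-5)^2 + (-4)^2 = 91
(a.b)^2 = (-33)^2 = 1089
|a|^2 * |b|^2 = 31 * 91 = 2821
Result = 1089 - 2821 = -1732


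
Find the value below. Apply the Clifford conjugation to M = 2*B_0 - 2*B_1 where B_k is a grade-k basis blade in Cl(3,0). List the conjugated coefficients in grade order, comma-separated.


Clifford conjugate sign for grade k: (-1)^(k(k+1)/2)
Grade 0: (-1)^(0*1/2) = (-1)^0 = 1, coeff 2 -> 2
Grade 1: (-1)^(1*2/2) = (-1)^1 = -1, coeff -2 -> 2
Conjugated coefficients: 2, 2


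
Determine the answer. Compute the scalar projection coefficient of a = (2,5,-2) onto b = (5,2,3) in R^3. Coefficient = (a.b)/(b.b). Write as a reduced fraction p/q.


Projection coefficient = (a . b) / (b . b)
a . b = 2*5 + 5*2 + (-2)*3
= 10 + 10 + (-6) = 14
b . b = 5^2 + 2^2 + 3^2
= 25 + 4 + 9 = 38
Coefficient = 14/38
In lowest terms: 7/19


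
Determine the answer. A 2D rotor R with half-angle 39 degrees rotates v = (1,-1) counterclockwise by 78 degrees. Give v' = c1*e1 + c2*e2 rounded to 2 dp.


Rotor R = cos(39deg) - sin(39deg)*e12
Rotation angle theta = 2 * 39 = 78 degrees
v' = R*v*~R rotates v by theta.
cos(78deg) = 0.2079, sin(78deg) = 0.9781
v'_1 = 1*cos(78deg) - (-1)*sin(78deg)
= 1*0.2079 - (-1)*0.9781
= 1.19
v'_2 = 1*sin(78deg) + (-1)*cos(78deg)
= 1*0.9781 + (-1)*0.2079
= 0.77
v' = 1.19*e1 + 0.77*e2


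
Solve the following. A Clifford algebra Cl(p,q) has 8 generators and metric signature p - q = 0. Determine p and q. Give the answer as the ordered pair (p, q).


We need p + q = 8 and p - q = 0.
Adding: 2p = 8 + 0 = 8, so p = 4.
Then q = 8 - 4 = 4.
(p, q) = (4, 4)


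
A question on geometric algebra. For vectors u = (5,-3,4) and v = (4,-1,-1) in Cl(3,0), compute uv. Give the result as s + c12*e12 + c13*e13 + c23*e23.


In Cl(3,0): e_i^2 = 1, e_ie_j = -e_je_i for i != j.
Scalar part = u . v = 5*4 + (-3)*(-1) + 4*(-1)
= 20 + 3 + (-4) = 19
e12 coeff = 5*(-1) - (-3)*4 = -5 - (-12) = 7
e13 coeff = 5*(-1) - 4*4 = -5 - 16 = -21
e23 coeff = (-3)*(-1) - 4*(-1) = 3 - (-4) = 7
uv = 19 + 7*e12 - 21*e13 + 7*e23


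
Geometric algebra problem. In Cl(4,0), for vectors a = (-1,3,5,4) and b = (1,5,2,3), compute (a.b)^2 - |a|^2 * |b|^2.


a . b = (-1)*1 + 3*5 + 5*2 + 4*3
= -1 + 15 + 10 + 12 = 36
|a|^2 = (-1)^2 + 3^2 + 5^2 + 4^2 = 51
|b|^2 = 1^2 + 5^2 + 2^2 + 3^2 = 39
(a.b)^2 = 36^2 = 1296
|a|^2 * |b|^2 = 51 * 39 = 1989
Result = 1296 - 1989 = -693


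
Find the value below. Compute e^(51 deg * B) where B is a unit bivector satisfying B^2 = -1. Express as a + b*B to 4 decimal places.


For a unit bivector B with B^2 = -1, the exponential series gives
e^(theta*B) = cos(theta) + sin(theta)*B (the GA analogue of Euler's formula).
theta = 51 degrees = 0.890118 rad
cos(51 deg) = 0.6293
sin(51 deg) = 0.7771
exp(theta*B) = 0.6293 + 0.7771*B


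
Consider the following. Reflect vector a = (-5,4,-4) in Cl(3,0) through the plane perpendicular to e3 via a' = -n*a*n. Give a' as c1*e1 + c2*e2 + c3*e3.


Reflection formula: a' = -n*a*n, with n = e3 (unit vector, n^2 = 1).
For reflection through hyperplane perp to e3:
The component along e3 flips sign, others stay.
a = (-5, 4, -4)
a' = (-5, 4, 4)
a' = -5*e1 + 4*e2 + 4*e3


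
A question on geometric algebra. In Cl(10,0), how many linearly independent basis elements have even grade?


Even subalgebra dimension = 2^(n-1)
n = 10 + 0 = 10
2^(10 - 1) = 2^9 = 512
Verification: sum of C(10,k) for even k = 1 + 45 + 210 + 210 + 45 + 1 = 512
Result = 512


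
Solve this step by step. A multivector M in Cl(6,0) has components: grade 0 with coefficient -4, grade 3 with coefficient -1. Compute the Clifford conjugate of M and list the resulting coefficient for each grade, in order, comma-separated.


Clifford conjugate sign for grade k: (-1)^(k(k+1)/2)
Grade 0: (-1)^(0*1/2) = (-1)^0 = 1, coeff -4 -> -4
Grade 3: (-1)^(3*4/2) = (-1)^6 = 1, coeff -1 -> -1
Conjugated coefficients: -4, -1


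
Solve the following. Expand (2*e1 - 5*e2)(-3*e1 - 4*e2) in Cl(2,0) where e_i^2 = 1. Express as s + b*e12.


Expand: (2*e1 - 5*e2)(-3*e1 - 4*e2)
= 2*(-3)*e1e1 + 2*(-4)*e1e2 + (-5)*(-3)*e2e1 + (-5)*(-4)*e2e2
Using e1^2 = e2^2 = 1, e2e1 = -e1e2:
Scalar part s = 2*(-3) + (-5)*(-4) = -6 + 20 = 14
Bivector part b = 2*(-4) - (-5)*(-3) = -8 - 15 = -23
uv = 14 - 23*e12


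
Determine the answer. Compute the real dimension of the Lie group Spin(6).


Spin(n) double-covers SO(n); both have Lie algebra so(n) of dimension n(n-1)/2.
n = 6
n(n-1) = 6 * 5 = 30
dim Spin(6) = 30/2 = 15


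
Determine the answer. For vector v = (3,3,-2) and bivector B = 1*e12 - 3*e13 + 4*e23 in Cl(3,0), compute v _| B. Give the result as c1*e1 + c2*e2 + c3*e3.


Left contraction v _| B = <vB>_1 (grade-1 part of the geometric product vB).
Using e1_|e12 = e2, e2_|e12 = -e1, e1_|e13 = e3, e3_|e13 = -e1, e2_|e23 = e3, e3_|e23 = -e2:
e1 coeff: -v2*b12 - v3*b13 = -(3)*(1) - (-2)*(-3) = -9
e2 coeff: v1*b12 - v3*b23 = (3)*(1) - (-2)*(4) = 11
e3 coeff: v1*b13 + v2*b23 = (3)*(-3) + (3)*(4) = 3
v _| B = -9*e1 + 11*e2 + 3*e3


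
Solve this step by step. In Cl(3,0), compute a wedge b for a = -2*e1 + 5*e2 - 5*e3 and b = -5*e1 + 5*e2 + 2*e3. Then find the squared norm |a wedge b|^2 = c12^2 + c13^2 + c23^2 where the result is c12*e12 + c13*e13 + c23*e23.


a wedge b = (a1*b2 - a2*b1)*e12 + (a1*b3 - a3*b1)*e13 + (a2*b3 - a3*b2)*e23
e12 coeff: (-2)*5 - 5*(-5) = -10 - (-25) = 15
e13 coeff: (-2)*2 - (-5)*(-5) = -4 - 25 = -29
e23 coeff: 5*2 - (-5)*5 = 10 - (-25) = 35
|a wedge b|^2 = 15^2 + (-29)^2 + 35^2
= 225 + 841 + 1225
= 2291


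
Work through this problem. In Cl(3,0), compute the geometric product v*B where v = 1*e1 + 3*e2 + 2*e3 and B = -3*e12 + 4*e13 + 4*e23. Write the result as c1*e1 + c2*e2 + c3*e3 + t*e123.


vB has grade-1 (vector) and grade-3 (trivector) parts: vB = (v _| B) + (v ^ B).
Vector part <vB>_1:
  e1: -v2*b12 - v3*b13 = -(3)*(-3) - (2)*(4) = 1
  e2: v1*b12 - v3*b23 = (1)*(-3) - (2)*(4) = -11
  e3: v1*b13 + v2*b23 = (1)*(4) + (3)*(4) = 16
Trivector part <vB>_3:
  e123: v1*b23 - v2*b13 + v3*b12 = (1)*(4) - (3)*(4) + (2)*(-3) = -14
vB = 1*e1 - 11*e2 + 16*e3 - 14*e123


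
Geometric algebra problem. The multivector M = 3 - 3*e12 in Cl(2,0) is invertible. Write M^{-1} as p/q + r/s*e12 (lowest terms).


M = 3 - 3*e12, where e12^2 = -1.
Since M commutes with its reverse ~M = a - b*e12, M * ~M = a^2 - b^2*e12^2 = a^2 + b^2.
So M^{-1} = ~M / (a^2 + b^2) = (a - b*e12)/(a^2 + b^2).
a^2 + b^2 = 9 + 9 = 18
Scalar part = 3/18 = 1/6
Bivector coeff = 3/18 = 1/6
M^{-1} = 1/6 + 1/6*e12


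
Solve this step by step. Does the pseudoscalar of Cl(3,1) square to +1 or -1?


The pseudoscalar I = e1...e_n (product of all n generators) of Cl(p,q) satisfies I^2 = (-1)^(q + n(n-1)/2).
p = 3, q = 1, n = p + q = 4
n(n-1)/2 = 4 * 3 / 2 = 6
Exponent = q + n(n-1)/2 = 1 + 6 = 7
I^2 = (-1)^7 = -1


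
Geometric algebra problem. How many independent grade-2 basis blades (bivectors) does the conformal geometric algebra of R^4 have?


The conformal model of R^4 uses Cl(5,1) with m = 4 + 2 = 6 generators.
Number of grade-2 blades = C(m, 2) = C(6, 2)
= 6*5/2 = 15
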